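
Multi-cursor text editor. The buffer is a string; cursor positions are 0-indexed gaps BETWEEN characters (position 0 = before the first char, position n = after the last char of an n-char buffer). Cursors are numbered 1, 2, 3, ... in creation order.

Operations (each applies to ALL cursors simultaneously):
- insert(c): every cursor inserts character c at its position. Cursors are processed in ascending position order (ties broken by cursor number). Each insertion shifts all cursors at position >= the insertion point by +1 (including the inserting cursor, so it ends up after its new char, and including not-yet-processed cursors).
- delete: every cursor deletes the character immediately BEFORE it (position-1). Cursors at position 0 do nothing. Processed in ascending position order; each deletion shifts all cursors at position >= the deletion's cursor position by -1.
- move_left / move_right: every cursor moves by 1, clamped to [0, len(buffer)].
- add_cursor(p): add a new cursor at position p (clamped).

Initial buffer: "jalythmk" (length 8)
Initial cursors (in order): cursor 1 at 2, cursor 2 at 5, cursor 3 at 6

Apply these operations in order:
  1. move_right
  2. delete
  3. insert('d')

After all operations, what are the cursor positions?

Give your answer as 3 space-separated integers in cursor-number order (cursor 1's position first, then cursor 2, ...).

Answer: 3 7 7

Derivation:
After op 1 (move_right): buffer="jalythmk" (len 8), cursors c1@3 c2@6 c3@7, authorship ........
After op 2 (delete): buffer="jaytk" (len 5), cursors c1@2 c2@4 c3@4, authorship .....
After op 3 (insert('d')): buffer="jadytddk" (len 8), cursors c1@3 c2@7 c3@7, authorship ..1..23.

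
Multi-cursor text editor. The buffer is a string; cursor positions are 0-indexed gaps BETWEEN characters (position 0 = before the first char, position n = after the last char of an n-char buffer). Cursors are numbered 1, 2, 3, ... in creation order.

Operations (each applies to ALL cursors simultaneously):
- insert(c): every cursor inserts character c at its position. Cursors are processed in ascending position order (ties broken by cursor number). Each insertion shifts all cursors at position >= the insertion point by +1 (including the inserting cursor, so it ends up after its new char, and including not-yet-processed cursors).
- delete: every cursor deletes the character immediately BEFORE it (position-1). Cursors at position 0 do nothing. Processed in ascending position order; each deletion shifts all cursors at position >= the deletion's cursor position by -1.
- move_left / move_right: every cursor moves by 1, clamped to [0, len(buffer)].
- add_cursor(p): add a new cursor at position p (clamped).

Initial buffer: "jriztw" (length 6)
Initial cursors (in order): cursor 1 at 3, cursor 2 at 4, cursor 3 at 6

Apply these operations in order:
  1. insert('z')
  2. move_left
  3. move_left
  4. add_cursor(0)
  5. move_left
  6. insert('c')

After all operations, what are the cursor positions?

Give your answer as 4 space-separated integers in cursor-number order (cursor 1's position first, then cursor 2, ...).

Answer: 3 6 10 1

Derivation:
After op 1 (insert('z')): buffer="jrizzztwz" (len 9), cursors c1@4 c2@6 c3@9, authorship ...1.2..3
After op 2 (move_left): buffer="jrizzztwz" (len 9), cursors c1@3 c2@5 c3@8, authorship ...1.2..3
After op 3 (move_left): buffer="jrizzztwz" (len 9), cursors c1@2 c2@4 c3@7, authorship ...1.2..3
After op 4 (add_cursor(0)): buffer="jrizzztwz" (len 9), cursors c4@0 c1@2 c2@4 c3@7, authorship ...1.2..3
After op 5 (move_left): buffer="jrizzztwz" (len 9), cursors c4@0 c1@1 c2@3 c3@6, authorship ...1.2..3
After op 6 (insert('c')): buffer="cjcriczzzctwz" (len 13), cursors c4@1 c1@3 c2@6 c3@10, authorship 4.1..21.23..3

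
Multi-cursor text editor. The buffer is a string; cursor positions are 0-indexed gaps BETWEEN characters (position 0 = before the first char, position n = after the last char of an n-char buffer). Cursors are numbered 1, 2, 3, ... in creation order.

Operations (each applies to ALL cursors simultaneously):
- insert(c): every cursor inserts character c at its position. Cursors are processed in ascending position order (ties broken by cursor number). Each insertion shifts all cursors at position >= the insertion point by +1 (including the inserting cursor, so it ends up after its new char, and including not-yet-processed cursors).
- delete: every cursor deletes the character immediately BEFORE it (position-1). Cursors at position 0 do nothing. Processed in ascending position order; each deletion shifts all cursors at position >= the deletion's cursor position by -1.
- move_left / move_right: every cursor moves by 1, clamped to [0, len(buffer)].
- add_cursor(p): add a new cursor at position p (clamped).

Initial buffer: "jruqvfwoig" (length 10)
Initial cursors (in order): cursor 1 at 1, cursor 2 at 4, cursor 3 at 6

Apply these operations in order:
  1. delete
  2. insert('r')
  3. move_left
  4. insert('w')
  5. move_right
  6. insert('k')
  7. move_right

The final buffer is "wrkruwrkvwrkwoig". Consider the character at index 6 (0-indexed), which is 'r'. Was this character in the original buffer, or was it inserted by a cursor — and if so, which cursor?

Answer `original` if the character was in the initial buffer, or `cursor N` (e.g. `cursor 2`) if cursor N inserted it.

Answer: cursor 2

Derivation:
After op 1 (delete): buffer="ruvwoig" (len 7), cursors c1@0 c2@2 c3@3, authorship .......
After op 2 (insert('r')): buffer="rrurvrwoig" (len 10), cursors c1@1 c2@4 c3@6, authorship 1..2.3....
After op 3 (move_left): buffer="rrurvrwoig" (len 10), cursors c1@0 c2@3 c3@5, authorship 1..2.3....
After op 4 (insert('w')): buffer="wrruwrvwrwoig" (len 13), cursors c1@1 c2@5 c3@8, authorship 11..22.33....
After op 5 (move_right): buffer="wrruwrvwrwoig" (len 13), cursors c1@2 c2@6 c3@9, authorship 11..22.33....
After op 6 (insert('k')): buffer="wrkruwrkvwrkwoig" (len 16), cursors c1@3 c2@8 c3@12, authorship 111..222.333....
After op 7 (move_right): buffer="wrkruwrkvwrkwoig" (len 16), cursors c1@4 c2@9 c3@13, authorship 111..222.333....
Authorship (.=original, N=cursor N): 1 1 1 . . 2 2 2 . 3 3 3 . . . .
Index 6: author = 2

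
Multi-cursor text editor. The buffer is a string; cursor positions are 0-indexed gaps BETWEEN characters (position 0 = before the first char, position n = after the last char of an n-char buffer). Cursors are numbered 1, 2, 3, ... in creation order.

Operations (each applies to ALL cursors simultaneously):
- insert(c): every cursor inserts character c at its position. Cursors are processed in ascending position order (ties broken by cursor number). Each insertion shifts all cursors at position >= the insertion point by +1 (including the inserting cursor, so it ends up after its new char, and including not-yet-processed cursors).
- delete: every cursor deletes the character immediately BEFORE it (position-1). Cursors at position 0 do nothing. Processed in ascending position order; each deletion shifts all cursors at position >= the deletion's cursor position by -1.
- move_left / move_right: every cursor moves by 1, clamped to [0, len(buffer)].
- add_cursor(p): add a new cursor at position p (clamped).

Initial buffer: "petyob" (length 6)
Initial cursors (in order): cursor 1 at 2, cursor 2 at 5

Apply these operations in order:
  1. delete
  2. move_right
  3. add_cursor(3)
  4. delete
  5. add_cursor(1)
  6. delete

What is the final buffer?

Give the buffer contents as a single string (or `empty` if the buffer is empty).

Answer: empty

Derivation:
After op 1 (delete): buffer="ptyb" (len 4), cursors c1@1 c2@3, authorship ....
After op 2 (move_right): buffer="ptyb" (len 4), cursors c1@2 c2@4, authorship ....
After op 3 (add_cursor(3)): buffer="ptyb" (len 4), cursors c1@2 c3@3 c2@4, authorship ....
After op 4 (delete): buffer="p" (len 1), cursors c1@1 c2@1 c3@1, authorship .
After op 5 (add_cursor(1)): buffer="p" (len 1), cursors c1@1 c2@1 c3@1 c4@1, authorship .
After op 6 (delete): buffer="" (len 0), cursors c1@0 c2@0 c3@0 c4@0, authorship 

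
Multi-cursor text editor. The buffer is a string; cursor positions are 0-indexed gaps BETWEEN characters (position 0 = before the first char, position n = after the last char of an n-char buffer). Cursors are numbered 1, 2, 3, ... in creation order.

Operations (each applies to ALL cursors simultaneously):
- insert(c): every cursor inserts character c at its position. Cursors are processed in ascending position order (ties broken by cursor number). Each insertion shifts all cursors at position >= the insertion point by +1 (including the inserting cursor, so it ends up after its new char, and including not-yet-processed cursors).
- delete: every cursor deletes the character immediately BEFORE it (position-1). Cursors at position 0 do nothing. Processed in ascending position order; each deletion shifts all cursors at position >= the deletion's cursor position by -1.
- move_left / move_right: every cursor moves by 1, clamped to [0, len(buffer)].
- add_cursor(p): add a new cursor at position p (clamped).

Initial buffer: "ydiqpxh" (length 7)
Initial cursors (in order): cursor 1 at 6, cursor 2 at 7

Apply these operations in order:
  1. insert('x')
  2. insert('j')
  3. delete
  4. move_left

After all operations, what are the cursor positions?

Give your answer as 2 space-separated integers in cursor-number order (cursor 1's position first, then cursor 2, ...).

After op 1 (insert('x')): buffer="ydiqpxxhx" (len 9), cursors c1@7 c2@9, authorship ......1.2
After op 2 (insert('j')): buffer="ydiqpxxjhxj" (len 11), cursors c1@8 c2@11, authorship ......11.22
After op 3 (delete): buffer="ydiqpxxhx" (len 9), cursors c1@7 c2@9, authorship ......1.2
After op 4 (move_left): buffer="ydiqpxxhx" (len 9), cursors c1@6 c2@8, authorship ......1.2

Answer: 6 8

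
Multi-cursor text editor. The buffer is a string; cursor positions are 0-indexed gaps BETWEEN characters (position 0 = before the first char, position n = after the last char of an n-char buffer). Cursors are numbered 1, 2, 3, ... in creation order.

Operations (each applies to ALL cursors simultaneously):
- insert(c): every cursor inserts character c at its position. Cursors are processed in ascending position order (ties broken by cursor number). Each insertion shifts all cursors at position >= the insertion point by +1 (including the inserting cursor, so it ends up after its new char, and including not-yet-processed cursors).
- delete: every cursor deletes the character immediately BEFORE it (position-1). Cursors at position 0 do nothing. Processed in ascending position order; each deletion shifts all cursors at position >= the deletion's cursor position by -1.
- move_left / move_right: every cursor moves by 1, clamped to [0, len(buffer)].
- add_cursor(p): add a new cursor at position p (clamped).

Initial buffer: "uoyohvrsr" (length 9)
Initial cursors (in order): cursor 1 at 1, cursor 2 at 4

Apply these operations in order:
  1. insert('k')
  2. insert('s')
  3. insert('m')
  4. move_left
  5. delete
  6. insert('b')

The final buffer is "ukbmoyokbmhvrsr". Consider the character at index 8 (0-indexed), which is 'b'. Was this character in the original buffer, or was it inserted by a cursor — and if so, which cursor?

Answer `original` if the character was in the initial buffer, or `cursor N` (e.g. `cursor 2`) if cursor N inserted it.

After op 1 (insert('k')): buffer="ukoyokhvrsr" (len 11), cursors c1@2 c2@6, authorship .1...2.....
After op 2 (insert('s')): buffer="uksoyokshvrsr" (len 13), cursors c1@3 c2@8, authorship .11...22.....
After op 3 (insert('m')): buffer="uksmoyoksmhvrsr" (len 15), cursors c1@4 c2@10, authorship .111...222.....
After op 4 (move_left): buffer="uksmoyoksmhvrsr" (len 15), cursors c1@3 c2@9, authorship .111...222.....
After op 5 (delete): buffer="ukmoyokmhvrsr" (len 13), cursors c1@2 c2@7, authorship .11...22.....
After op 6 (insert('b')): buffer="ukbmoyokbmhvrsr" (len 15), cursors c1@3 c2@9, authorship .111...222.....
Authorship (.=original, N=cursor N): . 1 1 1 . . . 2 2 2 . . . . .
Index 8: author = 2

Answer: cursor 2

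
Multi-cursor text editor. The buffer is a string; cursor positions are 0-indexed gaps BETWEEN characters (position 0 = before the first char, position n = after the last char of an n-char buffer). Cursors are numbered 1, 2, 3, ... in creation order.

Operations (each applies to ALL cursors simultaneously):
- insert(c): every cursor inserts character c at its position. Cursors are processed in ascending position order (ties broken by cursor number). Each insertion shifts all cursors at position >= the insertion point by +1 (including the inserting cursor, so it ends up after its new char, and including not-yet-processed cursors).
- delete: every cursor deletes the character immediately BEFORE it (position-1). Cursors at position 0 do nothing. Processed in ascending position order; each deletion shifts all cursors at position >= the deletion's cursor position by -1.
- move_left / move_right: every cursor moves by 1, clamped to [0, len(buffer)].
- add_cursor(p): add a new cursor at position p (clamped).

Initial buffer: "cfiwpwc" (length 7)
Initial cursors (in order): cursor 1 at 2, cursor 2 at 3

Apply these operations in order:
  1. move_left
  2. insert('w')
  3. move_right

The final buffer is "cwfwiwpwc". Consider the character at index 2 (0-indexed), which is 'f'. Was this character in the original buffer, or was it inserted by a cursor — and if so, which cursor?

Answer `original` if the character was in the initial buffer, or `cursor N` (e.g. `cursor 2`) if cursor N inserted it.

Answer: original

Derivation:
After op 1 (move_left): buffer="cfiwpwc" (len 7), cursors c1@1 c2@2, authorship .......
After op 2 (insert('w')): buffer="cwfwiwpwc" (len 9), cursors c1@2 c2@4, authorship .1.2.....
After op 3 (move_right): buffer="cwfwiwpwc" (len 9), cursors c1@3 c2@5, authorship .1.2.....
Authorship (.=original, N=cursor N): . 1 . 2 . . . . .
Index 2: author = original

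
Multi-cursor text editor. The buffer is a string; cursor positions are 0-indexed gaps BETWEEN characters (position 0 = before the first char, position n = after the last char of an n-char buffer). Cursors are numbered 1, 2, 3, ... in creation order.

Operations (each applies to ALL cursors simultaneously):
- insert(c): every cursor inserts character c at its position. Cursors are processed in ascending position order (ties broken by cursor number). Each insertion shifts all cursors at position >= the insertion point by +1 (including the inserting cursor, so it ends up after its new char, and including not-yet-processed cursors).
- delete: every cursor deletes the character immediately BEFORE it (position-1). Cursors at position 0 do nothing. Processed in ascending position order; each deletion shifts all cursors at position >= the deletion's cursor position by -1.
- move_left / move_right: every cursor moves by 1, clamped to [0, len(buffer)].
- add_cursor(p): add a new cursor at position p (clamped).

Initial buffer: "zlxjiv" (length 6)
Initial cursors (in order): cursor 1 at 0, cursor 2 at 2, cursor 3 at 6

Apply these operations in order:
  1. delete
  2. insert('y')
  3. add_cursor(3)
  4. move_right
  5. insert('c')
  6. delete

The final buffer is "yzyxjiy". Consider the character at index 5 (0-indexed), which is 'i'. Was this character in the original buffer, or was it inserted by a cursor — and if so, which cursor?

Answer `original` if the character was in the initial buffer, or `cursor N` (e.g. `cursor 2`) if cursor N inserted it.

After op 1 (delete): buffer="zxji" (len 4), cursors c1@0 c2@1 c3@4, authorship ....
After op 2 (insert('y')): buffer="yzyxjiy" (len 7), cursors c1@1 c2@3 c3@7, authorship 1.2...3
After op 3 (add_cursor(3)): buffer="yzyxjiy" (len 7), cursors c1@1 c2@3 c4@3 c3@7, authorship 1.2...3
After op 4 (move_right): buffer="yzyxjiy" (len 7), cursors c1@2 c2@4 c4@4 c3@7, authorship 1.2...3
After op 5 (insert('c')): buffer="yzcyxccjiyc" (len 11), cursors c1@3 c2@7 c4@7 c3@11, authorship 1.12.24..33
After op 6 (delete): buffer="yzyxjiy" (len 7), cursors c1@2 c2@4 c4@4 c3@7, authorship 1.2...3
Authorship (.=original, N=cursor N): 1 . 2 . . . 3
Index 5: author = original

Answer: original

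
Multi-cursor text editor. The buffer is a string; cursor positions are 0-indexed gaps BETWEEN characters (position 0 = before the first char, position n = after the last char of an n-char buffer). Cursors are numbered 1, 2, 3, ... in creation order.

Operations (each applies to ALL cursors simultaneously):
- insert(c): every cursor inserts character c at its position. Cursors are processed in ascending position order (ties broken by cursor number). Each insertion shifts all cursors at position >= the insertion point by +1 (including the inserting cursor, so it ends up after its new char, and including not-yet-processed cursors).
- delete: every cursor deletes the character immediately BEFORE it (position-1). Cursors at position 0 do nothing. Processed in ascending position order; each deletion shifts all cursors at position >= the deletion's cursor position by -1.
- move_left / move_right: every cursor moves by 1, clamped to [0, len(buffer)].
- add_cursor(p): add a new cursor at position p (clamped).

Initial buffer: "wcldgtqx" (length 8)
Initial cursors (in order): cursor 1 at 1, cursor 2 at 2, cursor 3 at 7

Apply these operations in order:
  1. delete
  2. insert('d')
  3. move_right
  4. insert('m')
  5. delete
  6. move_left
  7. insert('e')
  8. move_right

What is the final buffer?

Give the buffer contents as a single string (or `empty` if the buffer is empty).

Answer: ddeeldgtdex

Derivation:
After op 1 (delete): buffer="ldgtx" (len 5), cursors c1@0 c2@0 c3@4, authorship .....
After op 2 (insert('d')): buffer="ddldgtdx" (len 8), cursors c1@2 c2@2 c3@7, authorship 12....3.
After op 3 (move_right): buffer="ddldgtdx" (len 8), cursors c1@3 c2@3 c3@8, authorship 12....3.
After op 4 (insert('m')): buffer="ddlmmdgtdxm" (len 11), cursors c1@5 c2@5 c3@11, authorship 12.12...3.3
After op 5 (delete): buffer="ddldgtdx" (len 8), cursors c1@3 c2@3 c3@8, authorship 12....3.
After op 6 (move_left): buffer="ddldgtdx" (len 8), cursors c1@2 c2@2 c3@7, authorship 12....3.
After op 7 (insert('e')): buffer="ddeeldgtdex" (len 11), cursors c1@4 c2@4 c3@10, authorship 1212....33.
After op 8 (move_right): buffer="ddeeldgtdex" (len 11), cursors c1@5 c2@5 c3@11, authorship 1212....33.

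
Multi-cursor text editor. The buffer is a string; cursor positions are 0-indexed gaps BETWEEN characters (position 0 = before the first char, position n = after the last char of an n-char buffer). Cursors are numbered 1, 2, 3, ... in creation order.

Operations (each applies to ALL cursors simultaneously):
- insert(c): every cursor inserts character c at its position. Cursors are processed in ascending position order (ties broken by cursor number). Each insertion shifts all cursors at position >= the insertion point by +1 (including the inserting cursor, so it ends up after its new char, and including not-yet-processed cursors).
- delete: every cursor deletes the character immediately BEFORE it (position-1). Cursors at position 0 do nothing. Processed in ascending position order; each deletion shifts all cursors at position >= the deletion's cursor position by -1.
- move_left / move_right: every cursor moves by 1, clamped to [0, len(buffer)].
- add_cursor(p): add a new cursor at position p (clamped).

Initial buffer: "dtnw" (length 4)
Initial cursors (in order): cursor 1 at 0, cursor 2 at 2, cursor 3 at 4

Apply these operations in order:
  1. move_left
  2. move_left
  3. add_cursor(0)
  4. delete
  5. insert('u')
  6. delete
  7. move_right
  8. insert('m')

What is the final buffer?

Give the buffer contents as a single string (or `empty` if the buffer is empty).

Answer: dmmmnmw

Derivation:
After op 1 (move_left): buffer="dtnw" (len 4), cursors c1@0 c2@1 c3@3, authorship ....
After op 2 (move_left): buffer="dtnw" (len 4), cursors c1@0 c2@0 c3@2, authorship ....
After op 3 (add_cursor(0)): buffer="dtnw" (len 4), cursors c1@0 c2@0 c4@0 c3@2, authorship ....
After op 4 (delete): buffer="dnw" (len 3), cursors c1@0 c2@0 c4@0 c3@1, authorship ...
After op 5 (insert('u')): buffer="uuudunw" (len 7), cursors c1@3 c2@3 c4@3 c3@5, authorship 124.3..
After op 6 (delete): buffer="dnw" (len 3), cursors c1@0 c2@0 c4@0 c3@1, authorship ...
After op 7 (move_right): buffer="dnw" (len 3), cursors c1@1 c2@1 c4@1 c3@2, authorship ...
After op 8 (insert('m')): buffer="dmmmnmw" (len 7), cursors c1@4 c2@4 c4@4 c3@6, authorship .124.3.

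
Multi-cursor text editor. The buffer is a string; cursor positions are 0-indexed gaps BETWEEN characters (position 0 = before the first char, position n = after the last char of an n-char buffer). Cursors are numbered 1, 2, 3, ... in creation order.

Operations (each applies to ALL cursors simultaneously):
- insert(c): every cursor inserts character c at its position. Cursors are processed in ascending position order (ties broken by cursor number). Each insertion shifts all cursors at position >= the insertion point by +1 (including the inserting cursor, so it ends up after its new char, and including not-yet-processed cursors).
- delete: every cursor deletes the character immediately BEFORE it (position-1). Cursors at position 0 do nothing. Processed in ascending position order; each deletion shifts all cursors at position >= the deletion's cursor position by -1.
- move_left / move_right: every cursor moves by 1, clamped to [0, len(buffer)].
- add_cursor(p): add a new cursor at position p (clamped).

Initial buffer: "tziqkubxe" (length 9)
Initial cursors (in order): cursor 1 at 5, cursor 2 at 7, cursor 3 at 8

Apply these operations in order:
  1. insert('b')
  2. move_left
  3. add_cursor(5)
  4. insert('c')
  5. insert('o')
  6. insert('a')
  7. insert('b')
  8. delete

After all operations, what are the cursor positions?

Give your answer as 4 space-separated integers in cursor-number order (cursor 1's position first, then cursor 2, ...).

After op 1 (insert('b')): buffer="tziqkbubbxbe" (len 12), cursors c1@6 c2@9 c3@11, authorship .....1..2.3.
After op 2 (move_left): buffer="tziqkbubbxbe" (len 12), cursors c1@5 c2@8 c3@10, authorship .....1..2.3.
After op 3 (add_cursor(5)): buffer="tziqkbubbxbe" (len 12), cursors c1@5 c4@5 c2@8 c3@10, authorship .....1..2.3.
After op 4 (insert('c')): buffer="tziqkccbubcbxcbe" (len 16), cursors c1@7 c4@7 c2@11 c3@14, authorship .....141..22.33.
After op 5 (insert('o')): buffer="tziqkccoobubcobxcobe" (len 20), cursors c1@9 c4@9 c2@14 c3@18, authorship .....14141..222.333.
After op 6 (insert('a')): buffer="tziqkccooaabubcoabxcoabe" (len 24), cursors c1@11 c4@11 c2@17 c3@22, authorship .....1414141..2222.3333.
After op 7 (insert('b')): buffer="tziqkccooaabbbubcoabbxcoabbe" (len 28), cursors c1@13 c4@13 c2@20 c3@26, authorship .....141414141..22222.33333.
After op 8 (delete): buffer="tziqkccooaabubcoabxcoabe" (len 24), cursors c1@11 c4@11 c2@17 c3@22, authorship .....1414141..2222.3333.

Answer: 11 17 22 11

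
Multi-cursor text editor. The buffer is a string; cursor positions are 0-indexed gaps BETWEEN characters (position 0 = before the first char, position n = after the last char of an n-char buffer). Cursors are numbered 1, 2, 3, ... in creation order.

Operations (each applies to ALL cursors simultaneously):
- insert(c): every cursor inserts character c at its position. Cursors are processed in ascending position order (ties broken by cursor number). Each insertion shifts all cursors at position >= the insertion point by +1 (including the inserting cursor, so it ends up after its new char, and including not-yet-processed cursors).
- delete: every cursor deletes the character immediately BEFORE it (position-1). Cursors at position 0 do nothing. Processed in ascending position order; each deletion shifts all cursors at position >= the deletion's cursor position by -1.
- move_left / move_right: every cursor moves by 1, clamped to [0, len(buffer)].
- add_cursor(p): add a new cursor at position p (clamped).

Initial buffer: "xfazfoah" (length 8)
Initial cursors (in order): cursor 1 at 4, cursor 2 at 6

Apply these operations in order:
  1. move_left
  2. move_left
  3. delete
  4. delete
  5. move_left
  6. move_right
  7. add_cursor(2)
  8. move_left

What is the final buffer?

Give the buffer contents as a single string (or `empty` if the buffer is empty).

After op 1 (move_left): buffer="xfazfoah" (len 8), cursors c1@3 c2@5, authorship ........
After op 2 (move_left): buffer="xfazfoah" (len 8), cursors c1@2 c2@4, authorship ........
After op 3 (delete): buffer="xafoah" (len 6), cursors c1@1 c2@2, authorship ......
After op 4 (delete): buffer="foah" (len 4), cursors c1@0 c2@0, authorship ....
After op 5 (move_left): buffer="foah" (len 4), cursors c1@0 c2@0, authorship ....
After op 6 (move_right): buffer="foah" (len 4), cursors c1@1 c2@1, authorship ....
After op 7 (add_cursor(2)): buffer="foah" (len 4), cursors c1@1 c2@1 c3@2, authorship ....
After op 8 (move_left): buffer="foah" (len 4), cursors c1@0 c2@0 c3@1, authorship ....

Answer: foah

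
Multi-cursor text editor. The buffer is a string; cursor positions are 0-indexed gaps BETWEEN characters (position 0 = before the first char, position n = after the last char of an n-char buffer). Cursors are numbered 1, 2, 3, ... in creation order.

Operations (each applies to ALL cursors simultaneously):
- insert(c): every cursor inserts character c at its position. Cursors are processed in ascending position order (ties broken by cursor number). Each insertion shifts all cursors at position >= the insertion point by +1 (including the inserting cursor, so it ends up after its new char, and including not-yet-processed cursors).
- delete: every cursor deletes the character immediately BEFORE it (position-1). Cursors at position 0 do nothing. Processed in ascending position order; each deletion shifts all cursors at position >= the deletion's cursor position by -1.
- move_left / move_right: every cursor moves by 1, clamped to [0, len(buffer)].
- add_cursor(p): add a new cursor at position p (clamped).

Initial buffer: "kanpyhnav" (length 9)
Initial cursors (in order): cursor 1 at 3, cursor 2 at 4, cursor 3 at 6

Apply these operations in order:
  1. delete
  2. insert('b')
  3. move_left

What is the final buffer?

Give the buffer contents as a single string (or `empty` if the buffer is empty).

Answer: kabbybnav

Derivation:
After op 1 (delete): buffer="kaynav" (len 6), cursors c1@2 c2@2 c3@3, authorship ......
After op 2 (insert('b')): buffer="kabbybnav" (len 9), cursors c1@4 c2@4 c3@6, authorship ..12.3...
After op 3 (move_left): buffer="kabbybnav" (len 9), cursors c1@3 c2@3 c3@5, authorship ..12.3...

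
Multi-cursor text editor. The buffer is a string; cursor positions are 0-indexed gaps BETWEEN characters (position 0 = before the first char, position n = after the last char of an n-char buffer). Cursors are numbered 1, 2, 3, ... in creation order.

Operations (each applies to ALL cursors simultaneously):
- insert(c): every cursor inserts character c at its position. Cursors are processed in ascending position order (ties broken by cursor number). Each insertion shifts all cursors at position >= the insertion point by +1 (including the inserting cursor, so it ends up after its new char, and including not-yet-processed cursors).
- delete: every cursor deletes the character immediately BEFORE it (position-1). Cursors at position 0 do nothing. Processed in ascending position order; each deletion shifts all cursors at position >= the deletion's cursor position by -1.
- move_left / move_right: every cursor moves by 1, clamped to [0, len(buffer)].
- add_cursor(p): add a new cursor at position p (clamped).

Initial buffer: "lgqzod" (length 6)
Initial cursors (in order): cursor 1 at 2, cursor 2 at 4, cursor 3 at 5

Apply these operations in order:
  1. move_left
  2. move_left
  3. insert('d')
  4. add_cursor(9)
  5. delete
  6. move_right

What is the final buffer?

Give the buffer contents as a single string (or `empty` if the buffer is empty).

Answer: lgqzo

Derivation:
After op 1 (move_left): buffer="lgqzod" (len 6), cursors c1@1 c2@3 c3@4, authorship ......
After op 2 (move_left): buffer="lgqzod" (len 6), cursors c1@0 c2@2 c3@3, authorship ......
After op 3 (insert('d')): buffer="dlgdqdzod" (len 9), cursors c1@1 c2@4 c3@6, authorship 1..2.3...
After op 4 (add_cursor(9)): buffer="dlgdqdzod" (len 9), cursors c1@1 c2@4 c3@6 c4@9, authorship 1..2.3...
After op 5 (delete): buffer="lgqzo" (len 5), cursors c1@0 c2@2 c3@3 c4@5, authorship .....
After op 6 (move_right): buffer="lgqzo" (len 5), cursors c1@1 c2@3 c3@4 c4@5, authorship .....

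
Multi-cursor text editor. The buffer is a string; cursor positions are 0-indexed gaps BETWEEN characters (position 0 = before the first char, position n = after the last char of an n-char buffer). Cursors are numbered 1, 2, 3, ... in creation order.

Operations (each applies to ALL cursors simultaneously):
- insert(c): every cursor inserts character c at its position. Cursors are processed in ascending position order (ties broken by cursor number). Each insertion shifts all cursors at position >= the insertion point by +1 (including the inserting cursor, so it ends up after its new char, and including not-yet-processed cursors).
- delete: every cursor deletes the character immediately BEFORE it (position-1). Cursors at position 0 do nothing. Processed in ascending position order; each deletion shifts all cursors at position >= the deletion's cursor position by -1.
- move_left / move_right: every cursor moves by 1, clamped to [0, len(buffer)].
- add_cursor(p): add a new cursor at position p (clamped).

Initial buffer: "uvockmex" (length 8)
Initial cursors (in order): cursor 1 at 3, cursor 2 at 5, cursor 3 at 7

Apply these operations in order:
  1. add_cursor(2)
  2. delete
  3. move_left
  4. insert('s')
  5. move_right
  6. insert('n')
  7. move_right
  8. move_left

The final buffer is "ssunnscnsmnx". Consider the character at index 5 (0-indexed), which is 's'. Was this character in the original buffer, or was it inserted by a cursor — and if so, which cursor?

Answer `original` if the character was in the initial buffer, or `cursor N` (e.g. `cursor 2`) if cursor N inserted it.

Answer: cursor 2

Derivation:
After op 1 (add_cursor(2)): buffer="uvockmex" (len 8), cursors c4@2 c1@3 c2@5 c3@7, authorship ........
After op 2 (delete): buffer="ucmx" (len 4), cursors c1@1 c4@1 c2@2 c3@3, authorship ....
After op 3 (move_left): buffer="ucmx" (len 4), cursors c1@0 c4@0 c2@1 c3@2, authorship ....
After op 4 (insert('s')): buffer="ssuscsmx" (len 8), cursors c1@2 c4@2 c2@4 c3@6, authorship 14.2.3..
After op 5 (move_right): buffer="ssuscsmx" (len 8), cursors c1@3 c4@3 c2@5 c3@7, authorship 14.2.3..
After op 6 (insert('n')): buffer="ssunnscnsmnx" (len 12), cursors c1@5 c4@5 c2@8 c3@11, authorship 14.142.23.3.
After op 7 (move_right): buffer="ssunnscnsmnx" (len 12), cursors c1@6 c4@6 c2@9 c3@12, authorship 14.142.23.3.
After op 8 (move_left): buffer="ssunnscnsmnx" (len 12), cursors c1@5 c4@5 c2@8 c3@11, authorship 14.142.23.3.
Authorship (.=original, N=cursor N): 1 4 . 1 4 2 . 2 3 . 3 .
Index 5: author = 2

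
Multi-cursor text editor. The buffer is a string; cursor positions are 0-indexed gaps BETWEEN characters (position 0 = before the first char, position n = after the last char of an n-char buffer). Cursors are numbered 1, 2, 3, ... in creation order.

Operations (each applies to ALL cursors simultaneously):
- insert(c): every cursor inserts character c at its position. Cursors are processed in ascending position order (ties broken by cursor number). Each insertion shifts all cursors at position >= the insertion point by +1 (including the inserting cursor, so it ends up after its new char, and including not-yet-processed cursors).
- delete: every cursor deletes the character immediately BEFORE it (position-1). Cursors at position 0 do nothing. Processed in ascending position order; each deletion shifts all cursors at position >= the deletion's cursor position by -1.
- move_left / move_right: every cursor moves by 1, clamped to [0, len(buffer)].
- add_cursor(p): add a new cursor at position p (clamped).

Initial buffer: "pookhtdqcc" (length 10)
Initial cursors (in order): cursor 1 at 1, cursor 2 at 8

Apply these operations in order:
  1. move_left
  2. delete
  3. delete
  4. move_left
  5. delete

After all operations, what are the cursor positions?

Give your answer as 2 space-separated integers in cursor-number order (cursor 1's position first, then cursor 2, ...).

Answer: 0 3

Derivation:
After op 1 (move_left): buffer="pookhtdqcc" (len 10), cursors c1@0 c2@7, authorship ..........
After op 2 (delete): buffer="pookhtqcc" (len 9), cursors c1@0 c2@6, authorship .........
After op 3 (delete): buffer="pookhqcc" (len 8), cursors c1@0 c2@5, authorship ........
After op 4 (move_left): buffer="pookhqcc" (len 8), cursors c1@0 c2@4, authorship ........
After op 5 (delete): buffer="poohqcc" (len 7), cursors c1@0 c2@3, authorship .......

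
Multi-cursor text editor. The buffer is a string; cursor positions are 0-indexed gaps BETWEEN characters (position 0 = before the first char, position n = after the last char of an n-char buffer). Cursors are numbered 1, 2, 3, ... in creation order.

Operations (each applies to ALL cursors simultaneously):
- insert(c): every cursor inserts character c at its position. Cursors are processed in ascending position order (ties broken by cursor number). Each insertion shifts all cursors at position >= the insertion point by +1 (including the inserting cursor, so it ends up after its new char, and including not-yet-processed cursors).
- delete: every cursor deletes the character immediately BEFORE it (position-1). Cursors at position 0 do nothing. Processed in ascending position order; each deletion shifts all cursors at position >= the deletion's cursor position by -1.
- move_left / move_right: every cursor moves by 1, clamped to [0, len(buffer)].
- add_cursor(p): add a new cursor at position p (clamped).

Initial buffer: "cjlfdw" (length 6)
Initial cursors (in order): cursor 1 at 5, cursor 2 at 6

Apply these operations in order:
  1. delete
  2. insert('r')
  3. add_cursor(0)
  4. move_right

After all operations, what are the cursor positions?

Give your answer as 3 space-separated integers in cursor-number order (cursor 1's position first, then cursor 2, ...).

Answer: 6 6 1

Derivation:
After op 1 (delete): buffer="cjlf" (len 4), cursors c1@4 c2@4, authorship ....
After op 2 (insert('r')): buffer="cjlfrr" (len 6), cursors c1@6 c2@6, authorship ....12
After op 3 (add_cursor(0)): buffer="cjlfrr" (len 6), cursors c3@0 c1@6 c2@6, authorship ....12
After op 4 (move_right): buffer="cjlfrr" (len 6), cursors c3@1 c1@6 c2@6, authorship ....12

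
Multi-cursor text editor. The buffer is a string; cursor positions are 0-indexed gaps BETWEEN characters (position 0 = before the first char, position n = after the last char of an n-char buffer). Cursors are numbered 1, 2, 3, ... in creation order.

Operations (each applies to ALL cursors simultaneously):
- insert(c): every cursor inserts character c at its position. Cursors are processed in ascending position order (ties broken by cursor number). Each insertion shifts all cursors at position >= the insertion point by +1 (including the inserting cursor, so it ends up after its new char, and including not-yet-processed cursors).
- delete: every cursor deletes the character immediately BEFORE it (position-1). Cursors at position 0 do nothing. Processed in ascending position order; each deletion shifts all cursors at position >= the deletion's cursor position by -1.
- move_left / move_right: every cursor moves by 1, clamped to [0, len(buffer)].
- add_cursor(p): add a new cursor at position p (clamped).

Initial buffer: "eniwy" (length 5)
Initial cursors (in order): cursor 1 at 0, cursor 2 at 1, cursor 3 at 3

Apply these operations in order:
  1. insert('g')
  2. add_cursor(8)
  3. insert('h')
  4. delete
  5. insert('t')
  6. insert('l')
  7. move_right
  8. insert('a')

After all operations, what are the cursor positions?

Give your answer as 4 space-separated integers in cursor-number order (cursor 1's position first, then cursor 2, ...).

After op 1 (insert('g')): buffer="gegnigwy" (len 8), cursors c1@1 c2@3 c3@6, authorship 1.2..3..
After op 2 (add_cursor(8)): buffer="gegnigwy" (len 8), cursors c1@1 c2@3 c3@6 c4@8, authorship 1.2..3..
After op 3 (insert('h')): buffer="gheghnighwyh" (len 12), cursors c1@2 c2@5 c3@9 c4@12, authorship 11.22..33..4
After op 4 (delete): buffer="gegnigwy" (len 8), cursors c1@1 c2@3 c3@6 c4@8, authorship 1.2..3..
After op 5 (insert('t')): buffer="gtegtnigtwyt" (len 12), cursors c1@2 c2@5 c3@9 c4@12, authorship 11.22..33..4
After op 6 (insert('l')): buffer="gtlegtlnigtlwytl" (len 16), cursors c1@3 c2@7 c3@12 c4@16, authorship 111.222..333..44
After op 7 (move_right): buffer="gtlegtlnigtlwytl" (len 16), cursors c1@4 c2@8 c3@13 c4@16, authorship 111.222..333..44
After op 8 (insert('a')): buffer="gtleagtlnaigtlwaytla" (len 20), cursors c1@5 c2@10 c3@16 c4@20, authorship 111.1222.2.333.3.444

Answer: 5 10 16 20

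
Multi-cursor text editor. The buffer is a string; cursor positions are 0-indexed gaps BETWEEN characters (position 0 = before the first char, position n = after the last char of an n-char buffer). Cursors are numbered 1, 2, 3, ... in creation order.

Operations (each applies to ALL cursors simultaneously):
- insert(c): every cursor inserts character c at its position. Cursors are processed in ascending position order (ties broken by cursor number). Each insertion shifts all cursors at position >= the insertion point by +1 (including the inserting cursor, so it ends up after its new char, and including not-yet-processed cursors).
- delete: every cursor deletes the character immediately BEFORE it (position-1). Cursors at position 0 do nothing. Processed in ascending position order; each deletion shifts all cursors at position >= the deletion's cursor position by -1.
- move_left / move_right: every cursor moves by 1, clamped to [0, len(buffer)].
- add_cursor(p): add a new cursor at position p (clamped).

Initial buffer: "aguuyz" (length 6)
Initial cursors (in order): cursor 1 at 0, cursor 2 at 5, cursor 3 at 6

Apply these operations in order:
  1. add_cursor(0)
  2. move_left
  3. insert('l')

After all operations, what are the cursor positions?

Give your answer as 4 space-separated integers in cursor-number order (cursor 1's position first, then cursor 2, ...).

Answer: 2 7 9 2

Derivation:
After op 1 (add_cursor(0)): buffer="aguuyz" (len 6), cursors c1@0 c4@0 c2@5 c3@6, authorship ......
After op 2 (move_left): buffer="aguuyz" (len 6), cursors c1@0 c4@0 c2@4 c3@5, authorship ......
After op 3 (insert('l')): buffer="llaguulylz" (len 10), cursors c1@2 c4@2 c2@7 c3@9, authorship 14....2.3.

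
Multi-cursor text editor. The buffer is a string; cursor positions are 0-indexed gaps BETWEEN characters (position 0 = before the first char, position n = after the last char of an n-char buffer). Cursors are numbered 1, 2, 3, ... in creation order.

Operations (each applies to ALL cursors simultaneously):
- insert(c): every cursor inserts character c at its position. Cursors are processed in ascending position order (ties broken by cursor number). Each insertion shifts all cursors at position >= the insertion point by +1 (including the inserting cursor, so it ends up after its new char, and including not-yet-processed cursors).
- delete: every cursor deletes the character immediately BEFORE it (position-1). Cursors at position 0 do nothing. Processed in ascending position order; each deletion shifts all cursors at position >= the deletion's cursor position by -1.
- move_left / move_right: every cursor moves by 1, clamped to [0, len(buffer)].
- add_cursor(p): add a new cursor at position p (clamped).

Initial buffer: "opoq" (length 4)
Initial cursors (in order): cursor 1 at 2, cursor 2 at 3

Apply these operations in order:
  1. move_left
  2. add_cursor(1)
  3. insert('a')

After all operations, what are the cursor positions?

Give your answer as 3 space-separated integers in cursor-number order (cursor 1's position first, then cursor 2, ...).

After op 1 (move_left): buffer="opoq" (len 4), cursors c1@1 c2@2, authorship ....
After op 2 (add_cursor(1)): buffer="opoq" (len 4), cursors c1@1 c3@1 c2@2, authorship ....
After op 3 (insert('a')): buffer="oaapaoq" (len 7), cursors c1@3 c3@3 c2@5, authorship .13.2..

Answer: 3 5 3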